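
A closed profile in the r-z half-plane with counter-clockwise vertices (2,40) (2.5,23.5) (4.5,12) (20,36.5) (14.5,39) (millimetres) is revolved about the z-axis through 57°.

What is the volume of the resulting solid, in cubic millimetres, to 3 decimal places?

Profile (r,z), 5 vertices: (2,40) (2.5,23.5) (4.5,12) (20,36.5) (14.5,39)
edge 0: (2,40)→(2.5,23.5)  cross = 2·23.5 − 2.5·40 = -53.0000; (r_i+r_j)·cross = 4.5·-53.0000 = -238.5000
edge 1: (2.5,23.5)→(4.5,12)  cross = 2.5·12 − 4.5·23.5 = -75.7500; (r_i+r_j)·cross = 7·-75.7500 = -530.2500
edge 2: (4.5,12)→(20,36.5)  cross = 4.5·36.5 − 20·12 = -75.7500; (r_i+r_j)·cross = 24.5·-75.7500 = -1855.8750
edge 3: (20,36.5)→(14.5,39)  cross = 20·39 − 14.5·36.5 = 250.7500; (r_i+r_j)·cross = 34.5·250.7500 = 8650.8750
edge 4: (14.5,39)→(2,40)  cross = 14.5·40 − 2·39 = 502.0000; (r_i+r_j)·cross = 16.5·502.0000 = 8283.0000
Σcross = 548.2500 → A = |Σcross|/2 = 274.1250 mm²
Σ(r_i+r_j)·cross = 14309.2500 → first moment M = |Σ|/6 = 2384.8750
R_c = M/A = 2384.8750/274.1250 = 8.7000 mm
θ = 57° = 0.994838 rad
V = θ·R_c·A = 0.994838·8.7000·274.1250 = 2372.563 mm³

Volume = 2372.563 mm³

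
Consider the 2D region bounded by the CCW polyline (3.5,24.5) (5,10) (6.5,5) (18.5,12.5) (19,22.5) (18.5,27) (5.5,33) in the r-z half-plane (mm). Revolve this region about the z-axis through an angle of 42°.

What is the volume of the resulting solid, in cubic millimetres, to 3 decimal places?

Profile (r,z), 7 vertices: (3.5,24.5) (5,10) (6.5,5) (18.5,12.5) (19,22.5) (18.5,27) (5.5,33)
edge 0: (3.5,24.5)→(5,10)  cross = 3.5·10 − 5·24.5 = -87.5000; (r_i+r_j)·cross = 8.5·-87.5000 = -743.7500
edge 1: (5,10)→(6.5,5)  cross = 5·5 − 6.5·10 = -40.0000; (r_i+r_j)·cross = 11.5·-40.0000 = -460.0000
edge 2: (6.5,5)→(18.5,12.5)  cross = 6.5·12.5 − 18.5·5 = -11.2500; (r_i+r_j)·cross = 25·-11.2500 = -281.2500
edge 3: (18.5,12.5)→(19,22.5)  cross = 18.5·22.5 − 19·12.5 = 178.7500; (r_i+r_j)·cross = 37.5·178.7500 = 6703.1250
edge 4: (19,22.5)→(18.5,27)  cross = 19·27 − 18.5·22.5 = 96.7500; (r_i+r_j)·cross = 37.5·96.7500 = 3628.1250
edge 5: (18.5,27)→(5.5,33)  cross = 18.5·33 − 5.5·27 = 462.0000; (r_i+r_j)·cross = 24·462.0000 = 11088.0000
edge 6: (5.5,33)→(3.5,24.5)  cross = 5.5·24.5 − 3.5·33 = 19.2500; (r_i+r_j)·cross = 9·19.2500 = 173.2500
Σcross = 618.0000 → A = |Σcross|/2 = 309.0000 mm²
Σ(r_i+r_j)·cross = 20107.5000 → first moment M = |Σ|/6 = 3351.2500
R_c = M/A = 3351.2500/309.0000 = 10.8455 mm
θ = 42° = 0.733038 rad
V = θ·R_c·A = 0.733038·10.8455·309.0000 = 2456.595 mm³

Volume = 2456.595 mm³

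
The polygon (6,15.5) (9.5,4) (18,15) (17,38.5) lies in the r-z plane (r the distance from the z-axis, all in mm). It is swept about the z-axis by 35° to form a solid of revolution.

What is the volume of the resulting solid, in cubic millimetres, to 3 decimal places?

Volume = 1639.753 mm³

Profile (r,z), 4 vertices: (6,15.5) (9.5,4) (18,15) (17,38.5)
edge 0: (6,15.5)→(9.5,4)  cross = 6·4 − 9.5·15.5 = -123.2500; (r_i+r_j)·cross = 15.5·-123.2500 = -1910.3750
edge 1: (9.5,4)→(18,15)  cross = 9.5·15 − 18·4 = 70.5000; (r_i+r_j)·cross = 27.5·70.5000 = 1938.7500
edge 2: (18,15)→(17,38.5)  cross = 18·38.5 − 17·15 = 438.0000; (r_i+r_j)·cross = 35·438.0000 = 15330.0000
edge 3: (17,38.5)→(6,15.5)  cross = 17·15.5 − 6·38.5 = 32.5000; (r_i+r_j)·cross = 23·32.5000 = 747.5000
Σcross = 417.7500 → A = |Σcross|/2 = 208.8750 mm²
Σ(r_i+r_j)·cross = 16105.8750 → first moment M = |Σ|/6 = 2684.3125
R_c = M/A = 2684.3125/208.8750 = 12.8513 mm
θ = 35° = 0.610865 rad
V = θ·R_c·A = 0.610865·12.8513·208.8750 = 1639.753 mm³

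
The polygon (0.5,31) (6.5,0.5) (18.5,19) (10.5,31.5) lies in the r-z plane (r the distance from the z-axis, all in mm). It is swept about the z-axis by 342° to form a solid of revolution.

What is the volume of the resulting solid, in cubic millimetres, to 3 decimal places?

Profile (r,z), 4 vertices: (0.5,31) (6.5,0.5) (18.5,19) (10.5,31.5)
edge 0: (0.5,31)→(6.5,0.5)  cross = 0.5·0.5 − 6.5·31 = -201.2500; (r_i+r_j)·cross = 7·-201.2500 = -1408.7500
edge 1: (6.5,0.5)→(18.5,19)  cross = 6.5·19 − 18.5·0.5 = 114.2500; (r_i+r_j)·cross = 25·114.2500 = 2856.2500
edge 2: (18.5,19)→(10.5,31.5)  cross = 18.5·31.5 − 10.5·19 = 383.2500; (r_i+r_j)·cross = 29·383.2500 = 11114.2500
edge 3: (10.5,31.5)→(0.5,31)  cross = 10.5·31 − 0.5·31.5 = 309.7500; (r_i+r_j)·cross = 11·309.7500 = 3407.2500
Σcross = 606.0000 → A = |Σcross|/2 = 303.0000 mm²
Σ(r_i+r_j)·cross = 15969.0000 → first moment M = |Σ|/6 = 2661.5000
R_c = M/A = 2661.5000/303.0000 = 8.7838 mm
θ = 342° = 5.969026 rad
V = θ·R_c·A = 5.969026·8.7838·303.0000 = 15886.563 mm³

Volume = 15886.563 mm³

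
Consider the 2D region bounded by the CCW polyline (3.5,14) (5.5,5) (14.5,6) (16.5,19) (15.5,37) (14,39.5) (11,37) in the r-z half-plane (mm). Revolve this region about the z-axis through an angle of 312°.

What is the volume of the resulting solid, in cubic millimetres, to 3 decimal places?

Volume = 17680.508 mm³

Profile (r,z), 7 vertices: (3.5,14) (5.5,5) (14.5,6) (16.5,19) (15.5,37) (14,39.5) (11,37)
edge 0: (3.5,14)→(5.5,5)  cross = 3.5·5 − 5.5·14 = -59.5000; (r_i+r_j)·cross = 9·-59.5000 = -535.5000
edge 1: (5.5,5)→(14.5,6)  cross = 5.5·6 − 14.5·5 = -39.5000; (r_i+r_j)·cross = 20·-39.5000 = -790.0000
edge 2: (14.5,6)→(16.5,19)  cross = 14.5·19 − 16.5·6 = 176.5000; (r_i+r_j)·cross = 31·176.5000 = 5471.5000
edge 3: (16.5,19)→(15.5,37)  cross = 16.5·37 − 15.5·19 = 316.0000; (r_i+r_j)·cross = 32·316.0000 = 10112.0000
edge 4: (15.5,37)→(14,39.5)  cross = 15.5·39.5 − 14·37 = 94.2500; (r_i+r_j)·cross = 29.5·94.2500 = 2780.3750
edge 5: (14,39.5)→(11,37)  cross = 14·37 − 11·39.5 = 83.5000; (r_i+r_j)·cross = 25·83.5000 = 2087.5000
edge 6: (11,37)→(3.5,14)  cross = 11·14 − 3.5·37 = 24.5000; (r_i+r_j)·cross = 14.5·24.5000 = 355.2500
Σcross = 595.7500 → A = |Σcross|/2 = 297.8750 mm²
Σ(r_i+r_j)·cross = 19481.1250 → first moment M = |Σ|/6 = 3246.8542
R_c = M/A = 3246.8542/297.8750 = 10.9001 mm
θ = 312° = 5.445427 rad
V = θ·R_c·A = 5.445427·10.9001·297.8750 = 17680.508 mm³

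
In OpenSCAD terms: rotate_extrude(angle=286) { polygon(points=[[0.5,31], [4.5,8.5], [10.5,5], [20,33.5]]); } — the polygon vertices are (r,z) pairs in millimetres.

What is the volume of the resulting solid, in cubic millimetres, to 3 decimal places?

Profile (r,z), 4 vertices: (0.5,31) (4.5,8.5) (10.5,5) (20,33.5)
edge 0: (0.5,31)→(4.5,8.5)  cross = 0.5·8.5 − 4.5·31 = -135.2500; (r_i+r_j)·cross = 5·-135.2500 = -676.2500
edge 1: (4.5,8.5)→(10.5,5)  cross = 4.5·5 − 10.5·8.5 = -66.7500; (r_i+r_j)·cross = 15·-66.7500 = -1001.2500
edge 2: (10.5,5)→(20,33.5)  cross = 10.5·33.5 − 20·5 = 251.7500; (r_i+r_j)·cross = 30.5·251.7500 = 7678.3750
edge 3: (20,33.5)→(0.5,31)  cross = 20·31 − 0.5·33.5 = 603.2500; (r_i+r_j)·cross = 20.5·603.2500 = 12366.6250
Σcross = 653.0000 → A = |Σcross|/2 = 326.5000 mm²
Σ(r_i+r_j)·cross = 18367.5000 → first moment M = |Σ|/6 = 3061.2500
R_c = M/A = 3061.2500/326.5000 = 9.3760 mm
θ = 286° = 4.991642 rad
V = θ·R_c·A = 4.991642·9.3760·326.5000 = 15280.663 mm³

Volume = 15280.663 mm³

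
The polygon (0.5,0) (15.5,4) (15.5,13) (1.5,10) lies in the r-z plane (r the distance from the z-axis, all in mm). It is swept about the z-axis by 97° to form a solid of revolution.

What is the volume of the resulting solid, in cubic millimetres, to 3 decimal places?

Profile (r,z), 4 vertices: (0.5,0) (15.5,4) (15.5,13) (1.5,10)
edge 0: (0.5,0)→(15.5,4)  cross = 0.5·4 − 15.5·0 = 2.0000; (r_i+r_j)·cross = 16·2.0000 = 32.0000
edge 1: (15.5,4)→(15.5,13)  cross = 15.5·13 − 15.5·4 = 139.5000; (r_i+r_j)·cross = 31·139.5000 = 4324.5000
edge 2: (15.5,13)→(1.5,10)  cross = 15.5·10 − 1.5·13 = 135.5000; (r_i+r_j)·cross = 17·135.5000 = 2303.5000
edge 3: (1.5,10)→(0.5,0)  cross = 1.5·0 − 0.5·10 = -5.0000; (r_i+r_j)·cross = 2·-5.0000 = -10.0000
Σcross = 272.0000 → A = |Σcross|/2 = 136.0000 mm²
Σ(r_i+r_j)·cross = 6650.0000 → first moment M = |Σ|/6 = 1108.3333
R_c = M/A = 1108.3333/136.0000 = 8.1495 mm
θ = 97° = 1.692969 rad
V = θ·R_c·A = 1.692969·8.1495·136.0000 = 1876.374 mm³

Volume = 1876.374 mm³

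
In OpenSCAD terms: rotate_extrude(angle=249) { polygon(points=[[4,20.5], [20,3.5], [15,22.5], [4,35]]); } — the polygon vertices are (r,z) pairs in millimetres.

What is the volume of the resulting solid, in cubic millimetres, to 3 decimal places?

Profile (r,z), 4 vertices: (4,20.5) (20,3.5) (15,22.5) (4,35)
edge 0: (4,20.5)→(20,3.5)  cross = 4·3.5 − 20·20.5 = -396.0000; (r_i+r_j)·cross = 24·-396.0000 = -9504.0000
edge 1: (20,3.5)→(15,22.5)  cross = 20·22.5 − 15·3.5 = 397.5000; (r_i+r_j)·cross = 35·397.5000 = 13912.5000
edge 2: (15,22.5)→(4,35)  cross = 15·35 − 4·22.5 = 435.0000; (r_i+r_j)·cross = 19·435.0000 = 8265.0000
edge 3: (4,35)→(4,20.5)  cross = 4·20.5 − 4·35 = -58.0000; (r_i+r_j)·cross = 8·-58.0000 = -464.0000
Σcross = 378.5000 → A = |Σcross|/2 = 189.2500 mm²
Σ(r_i+r_j)·cross = 12209.5000 → first moment M = |Σ|/6 = 2034.9167
R_c = M/A = 2034.9167/189.2500 = 10.7525 mm
θ = 249° = 4.345870 rad
V = θ·R_c·A = 4.345870·10.7525·189.2500 = 8843.483 mm³

Volume = 8843.483 mm³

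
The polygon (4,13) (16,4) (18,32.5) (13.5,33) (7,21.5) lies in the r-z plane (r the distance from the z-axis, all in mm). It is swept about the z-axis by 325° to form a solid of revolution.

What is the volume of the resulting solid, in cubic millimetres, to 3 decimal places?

Volume = 16593.427 mm³

Profile (r,z), 5 vertices: (4,13) (16,4) (18,32.5) (13.5,33) (7,21.5)
edge 0: (4,13)→(16,4)  cross = 4·4 − 16·13 = -192.0000; (r_i+r_j)·cross = 20·-192.0000 = -3840.0000
edge 1: (16,4)→(18,32.5)  cross = 16·32.5 − 18·4 = 448.0000; (r_i+r_j)·cross = 34·448.0000 = 15232.0000
edge 2: (18,32.5)→(13.5,33)  cross = 18·33 − 13.5·32.5 = 155.2500; (r_i+r_j)·cross = 31.5·155.2500 = 4890.3750
edge 3: (13.5,33)→(7,21.5)  cross = 13.5·21.5 − 7·33 = 59.2500; (r_i+r_j)·cross = 20.5·59.2500 = 1214.6250
edge 4: (7,21.5)→(4,13)  cross = 7·13 − 4·21.5 = 5.0000; (r_i+r_j)·cross = 11·5.0000 = 55.0000
Σcross = 475.5000 → A = |Σcross|/2 = 237.7500 mm²
Σ(r_i+r_j)·cross = 17552.0000 → first moment M = |Σ|/6 = 2925.3333
R_c = M/A = 2925.3333/237.7500 = 12.3042 mm
θ = 325° = 5.672320 rad
V = θ·R_c·A = 5.672320·12.3042·237.7500 = 16593.427 mm³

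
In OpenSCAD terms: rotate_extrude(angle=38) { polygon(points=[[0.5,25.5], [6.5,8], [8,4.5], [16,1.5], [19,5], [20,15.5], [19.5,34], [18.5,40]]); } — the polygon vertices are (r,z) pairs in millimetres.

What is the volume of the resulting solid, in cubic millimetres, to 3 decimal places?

Profile (r,z), 8 vertices: (0.5,25.5) (6.5,8) (8,4.5) (16,1.5) (19,5) (20,15.5) (19.5,34) (18.5,40)
edge 0: (0.5,25.5)→(6.5,8)  cross = 0.5·8 − 6.5·25.5 = -161.7500; (r_i+r_j)·cross = 7·-161.7500 = -1132.2500
edge 1: (6.5,8)→(8,4.5)  cross = 6.5·4.5 − 8·8 = -34.7500; (r_i+r_j)·cross = 14.5·-34.7500 = -503.8750
edge 2: (8,4.5)→(16,1.5)  cross = 8·1.5 − 16·4.5 = -60.0000; (r_i+r_j)·cross = 24·-60.0000 = -1440.0000
edge 3: (16,1.5)→(19,5)  cross = 16·5 − 19·1.5 = 51.5000; (r_i+r_j)·cross = 35·51.5000 = 1802.5000
edge 4: (19,5)→(20,15.5)  cross = 19·15.5 − 20·5 = 194.5000; (r_i+r_j)·cross = 39·194.5000 = 7585.5000
edge 5: (20,15.5)→(19.5,34)  cross = 20·34 − 19.5·15.5 = 377.7500; (r_i+r_j)·cross = 39.5·377.7500 = 14921.1250
edge 6: (19.5,34)→(18.5,40)  cross = 19.5·40 − 18.5·34 = 151.0000; (r_i+r_j)·cross = 38·151.0000 = 5738.0000
edge 7: (18.5,40)→(0.5,25.5)  cross = 18.5·25.5 − 0.5·40 = 451.7500; (r_i+r_j)·cross = 19·451.7500 = 8583.2500
Σcross = 970.0000 → A = |Σcross|/2 = 485.0000 mm²
Σ(r_i+r_j)·cross = 35554.2500 → first moment M = |Σ|/6 = 5925.7083
R_c = M/A = 5925.7083/485.0000 = 12.2180 mm
θ = 38° = 0.663225 rad
V = θ·R_c·A = 0.663225·12.2180·485.0000 = 3930.079 mm³

Volume = 3930.079 mm³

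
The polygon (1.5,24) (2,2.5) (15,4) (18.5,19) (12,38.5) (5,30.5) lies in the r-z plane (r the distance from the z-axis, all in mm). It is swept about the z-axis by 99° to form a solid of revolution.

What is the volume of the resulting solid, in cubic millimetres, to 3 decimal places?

Volume = 7088.287 mm³

Profile (r,z), 6 vertices: (1.5,24) (2,2.5) (15,4) (18.5,19) (12,38.5) (5,30.5)
edge 0: (1.5,24)→(2,2.5)  cross = 1.5·2.5 − 2·24 = -44.2500; (r_i+r_j)·cross = 3.5·-44.2500 = -154.8750
edge 1: (2,2.5)→(15,4)  cross = 2·4 − 15·2.5 = -29.5000; (r_i+r_j)·cross = 17·-29.5000 = -501.5000
edge 2: (15,4)→(18.5,19)  cross = 15·19 − 18.5·4 = 211.0000; (r_i+r_j)·cross = 33.5·211.0000 = 7068.5000
edge 3: (18.5,19)→(12,38.5)  cross = 18.5·38.5 − 12·19 = 484.2500; (r_i+r_j)·cross = 30.5·484.2500 = 14769.6250
edge 4: (12,38.5)→(5,30.5)  cross = 12·30.5 − 5·38.5 = 173.5000; (r_i+r_j)·cross = 17·173.5000 = 2949.5000
edge 5: (5,30.5)→(1.5,24)  cross = 5·24 − 1.5·30.5 = 74.2500; (r_i+r_j)·cross = 6.5·74.2500 = 482.6250
Σcross = 869.2500 → A = |Σcross|/2 = 434.6250 mm²
Σ(r_i+r_j)·cross = 24613.8750 → first moment M = |Σ|/6 = 4102.3125
R_c = M/A = 4102.3125/434.6250 = 9.4387 mm
θ = 99° = 1.727876 rad
V = θ·R_c·A = 1.727876·9.4387·434.6250 = 7088.287 mm³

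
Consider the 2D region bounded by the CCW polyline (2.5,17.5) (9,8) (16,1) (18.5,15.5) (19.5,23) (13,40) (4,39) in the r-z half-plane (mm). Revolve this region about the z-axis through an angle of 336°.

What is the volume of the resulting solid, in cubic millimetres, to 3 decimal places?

Volume = 28732.902 mm³

Profile (r,z), 7 vertices: (2.5,17.5) (9,8) (16,1) (18.5,15.5) (19.5,23) (13,40) (4,39)
edge 0: (2.5,17.5)→(9,8)  cross = 2.5·8 − 9·17.5 = -137.5000; (r_i+r_j)·cross = 11.5·-137.5000 = -1581.2500
edge 1: (9,8)→(16,1)  cross = 9·1 − 16·8 = -119.0000; (r_i+r_j)·cross = 25·-119.0000 = -2975.0000
edge 2: (16,1)→(18.5,15.5)  cross = 16·15.5 − 18.5·1 = 229.5000; (r_i+r_j)·cross = 34.5·229.5000 = 7917.7500
edge 3: (18.5,15.5)→(19.5,23)  cross = 18.5·23 − 19.5·15.5 = 123.2500; (r_i+r_j)·cross = 38·123.2500 = 4683.5000
edge 4: (19.5,23)→(13,40)  cross = 19.5·40 − 13·23 = 481.0000; (r_i+r_j)·cross = 32.5·481.0000 = 15632.5000
edge 5: (13,40)→(4,39)  cross = 13·39 − 4·40 = 347.0000; (r_i+r_j)·cross = 17·347.0000 = 5899.0000
edge 6: (4,39)→(2.5,17.5)  cross = 4·17.5 − 2.5·39 = -27.5000; (r_i+r_j)·cross = 6.5·-27.5000 = -178.7500
Σcross = 896.7500 → A = |Σcross|/2 = 448.3750 mm²
Σ(r_i+r_j)·cross = 29397.7500 → first moment M = |Σ|/6 = 4899.6250
R_c = M/A = 4899.6250/448.3750 = 10.9275 mm
θ = 336° = 5.864306 rad
V = θ·R_c·A = 5.864306·10.9275·448.3750 = 28732.902 mm³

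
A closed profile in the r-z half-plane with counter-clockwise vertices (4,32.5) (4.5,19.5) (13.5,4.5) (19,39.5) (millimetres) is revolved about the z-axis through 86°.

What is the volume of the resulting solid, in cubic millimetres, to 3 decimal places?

Profile (r,z), 4 vertices: (4,32.5) (4.5,19.5) (13.5,4.5) (19,39.5)
edge 0: (4,32.5)→(4.5,19.5)  cross = 4·19.5 − 4.5·32.5 = -68.2500; (r_i+r_j)·cross = 8.5·-68.2500 = -580.1250
edge 1: (4.5,19.5)→(13.5,4.5)  cross = 4.5·4.5 − 13.5·19.5 = -243.0000; (r_i+r_j)·cross = 18·-243.0000 = -4374.0000
edge 2: (13.5,4.5)→(19,39.5)  cross = 13.5·39.5 − 19·4.5 = 447.7500; (r_i+r_j)·cross = 32.5·447.7500 = 14551.8750
edge 3: (19,39.5)→(4,32.5)  cross = 19·32.5 − 4·39.5 = 459.5000; (r_i+r_j)·cross = 23·459.5000 = 10568.5000
Σcross = 596.0000 → A = |Σcross|/2 = 298.0000 mm²
Σ(r_i+r_j)·cross = 20166.2500 → first moment M = |Σ|/6 = 3361.0417
R_c = M/A = 3361.0417/298.0000 = 11.2787 mm
θ = 86° = 1.500983 rad
V = θ·R_c·A = 1.500983·11.2787·298.0000 = 5044.867 mm³

Volume = 5044.867 mm³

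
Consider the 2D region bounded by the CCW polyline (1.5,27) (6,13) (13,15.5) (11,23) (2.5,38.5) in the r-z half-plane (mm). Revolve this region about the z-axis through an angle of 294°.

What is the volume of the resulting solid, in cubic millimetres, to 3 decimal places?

Volume = 4747.492 mm³

Profile (r,z), 5 vertices: (1.5,27) (6,13) (13,15.5) (11,23) (2.5,38.5)
edge 0: (1.5,27)→(6,13)  cross = 1.5·13 − 6·27 = -142.5000; (r_i+r_j)·cross = 7.5·-142.5000 = -1068.7500
edge 1: (6,13)→(13,15.5)  cross = 6·15.5 − 13·13 = -76.0000; (r_i+r_j)·cross = 19·-76.0000 = -1444.0000
edge 2: (13,15.5)→(11,23)  cross = 13·23 − 11·15.5 = 128.5000; (r_i+r_j)·cross = 24·128.5000 = 3084.0000
edge 3: (11,23)→(2.5,38.5)  cross = 11·38.5 − 2.5·23 = 366.0000; (r_i+r_j)·cross = 13.5·366.0000 = 4941.0000
edge 4: (2.5,38.5)→(1.5,27)  cross = 2.5·27 − 1.5·38.5 = 9.7500; (r_i+r_j)·cross = 4·9.7500 = 39.0000
Σcross = 285.7500 → A = |Σcross|/2 = 142.8750 mm²
Σ(r_i+r_j)·cross = 5551.2500 → first moment M = |Σ|/6 = 925.2083
R_c = M/A = 925.2083/142.8750 = 6.4756 mm
θ = 294° = 5.131268 rad
V = θ·R_c·A = 5.131268·6.4756·142.8750 = 4747.492 mm³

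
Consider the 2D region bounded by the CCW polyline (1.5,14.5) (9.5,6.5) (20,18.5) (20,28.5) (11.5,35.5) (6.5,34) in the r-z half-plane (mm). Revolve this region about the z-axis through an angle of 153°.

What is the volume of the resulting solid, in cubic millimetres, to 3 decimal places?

Volume = 10331.154 mm³

Profile (r,z), 6 vertices: (1.5,14.5) (9.5,6.5) (20,18.5) (20,28.5) (11.5,35.5) (6.5,34)
edge 0: (1.5,14.5)→(9.5,6.5)  cross = 1.5·6.5 − 9.5·14.5 = -128.0000; (r_i+r_j)·cross = 11·-128.0000 = -1408.0000
edge 1: (9.5,6.5)→(20,18.5)  cross = 9.5·18.5 − 20·6.5 = 45.7500; (r_i+r_j)·cross = 29.5·45.7500 = 1349.6250
edge 2: (20,18.5)→(20,28.5)  cross = 20·28.5 − 20·18.5 = 200.0000; (r_i+r_j)·cross = 40·200.0000 = 8000.0000
edge 3: (20,28.5)→(11.5,35.5)  cross = 20·35.5 − 11.5·28.5 = 382.2500; (r_i+r_j)·cross = 31.5·382.2500 = 12040.8750
edge 4: (11.5,35.5)→(6.5,34)  cross = 11.5·34 − 6.5·35.5 = 160.2500; (r_i+r_j)·cross = 18·160.2500 = 2884.5000
edge 5: (6.5,34)→(1.5,14.5)  cross = 6.5·14.5 − 1.5·34 = 43.2500; (r_i+r_j)·cross = 8·43.2500 = 346.0000
Σcross = 703.5000 → A = |Σcross|/2 = 351.7500 mm²
Σ(r_i+r_j)·cross = 23213.0000 → first moment M = |Σ|/6 = 3868.8333
R_c = M/A = 3868.8333/351.7500 = 10.9988 mm
θ = 153° = 2.670354 rad
V = θ·R_c·A = 2.670354·10.9988·351.7500 = 10331.154 mm³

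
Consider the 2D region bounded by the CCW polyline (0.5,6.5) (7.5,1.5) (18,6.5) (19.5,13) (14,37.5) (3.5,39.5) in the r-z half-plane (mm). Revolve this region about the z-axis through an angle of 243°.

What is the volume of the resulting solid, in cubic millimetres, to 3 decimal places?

Volume = 21195.148 mm³

Profile (r,z), 6 vertices: (0.5,6.5) (7.5,1.5) (18,6.5) (19.5,13) (14,37.5) (3.5,39.5)
edge 0: (0.5,6.5)→(7.5,1.5)  cross = 0.5·1.5 − 7.5·6.5 = -48.0000; (r_i+r_j)·cross = 8·-48.0000 = -384.0000
edge 1: (7.5,1.5)→(18,6.5)  cross = 7.5·6.5 − 18·1.5 = 21.7500; (r_i+r_j)·cross = 25.5·21.7500 = 554.6250
edge 2: (18,6.5)→(19.5,13)  cross = 18·13 − 19.5·6.5 = 107.2500; (r_i+r_j)·cross = 37.5·107.2500 = 4021.8750
edge 3: (19.5,13)→(14,37.5)  cross = 19.5·37.5 − 14·13 = 549.2500; (r_i+r_j)·cross = 33.5·549.2500 = 18399.8750
edge 4: (14,37.5)→(3.5,39.5)  cross = 14·39.5 − 3.5·37.5 = 421.7500; (r_i+r_j)·cross = 17.5·421.7500 = 7380.6250
edge 5: (3.5,39.5)→(0.5,6.5)  cross = 3.5·6.5 − 0.5·39.5 = 3.0000; (r_i+r_j)·cross = 4·3.0000 = 12.0000
Σcross = 1055.0000 → A = |Σcross|/2 = 527.5000 mm²
Σ(r_i+r_j)·cross = 29985.0000 → first moment M = |Σ|/6 = 4997.5000
R_c = M/A = 4997.5000/527.5000 = 9.4739 mm
θ = 243° = 4.241150 rad
V = θ·R_c·A = 4.241150·9.4739·527.5000 = 21195.148 mm³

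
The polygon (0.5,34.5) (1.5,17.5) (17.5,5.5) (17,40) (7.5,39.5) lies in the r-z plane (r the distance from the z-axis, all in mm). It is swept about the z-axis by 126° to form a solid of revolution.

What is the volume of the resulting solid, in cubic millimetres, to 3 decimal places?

Volume = 9599.136 mm³

Profile (r,z), 5 vertices: (0.5,34.5) (1.5,17.5) (17.5,5.5) (17,40) (7.5,39.5)
edge 0: (0.5,34.5)→(1.5,17.5)  cross = 0.5·17.5 − 1.5·34.5 = -43.0000; (r_i+r_j)·cross = 2·-43.0000 = -86.0000
edge 1: (1.5,17.5)→(17.5,5.5)  cross = 1.5·5.5 − 17.5·17.5 = -298.0000; (r_i+r_j)·cross = 19·-298.0000 = -5662.0000
edge 2: (17.5,5.5)→(17,40)  cross = 17.5·40 − 17·5.5 = 606.5000; (r_i+r_j)·cross = 34.5·606.5000 = 20924.2500
edge 3: (17,40)→(7.5,39.5)  cross = 17·39.5 − 7.5·40 = 371.5000; (r_i+r_j)·cross = 24.5·371.5000 = 9101.7500
edge 4: (7.5,39.5)→(0.5,34.5)  cross = 7.5·34.5 − 0.5·39.5 = 239.0000; (r_i+r_j)·cross = 8·239.0000 = 1912.0000
Σcross = 876.0000 → A = |Σcross|/2 = 438.0000 mm²
Σ(r_i+r_j)·cross = 26190.0000 → first moment M = |Σ|/6 = 4365.0000
R_c = M/A = 4365.0000/438.0000 = 9.9658 mm
θ = 126° = 2.199115 rad
V = θ·R_c·A = 2.199115·9.9658·438.0000 = 9599.136 mm³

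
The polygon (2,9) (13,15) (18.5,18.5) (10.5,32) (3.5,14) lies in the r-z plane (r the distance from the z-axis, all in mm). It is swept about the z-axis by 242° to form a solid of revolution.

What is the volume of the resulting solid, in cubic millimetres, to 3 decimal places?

Profile (r,z), 5 vertices: (2,9) (13,15) (18.5,18.5) (10.5,32) (3.5,14)
edge 0: (2,9)→(13,15)  cross = 2·15 − 13·9 = -87.0000; (r_i+r_j)·cross = 15·-87.0000 = -1305.0000
edge 1: (13,15)→(18.5,18.5)  cross = 13·18.5 − 18.5·15 = -37.0000; (r_i+r_j)·cross = 31.5·-37.0000 = -1165.5000
edge 2: (18.5,18.5)→(10.5,32)  cross = 18.5·32 − 10.5·18.5 = 397.7500; (r_i+r_j)·cross = 29·397.7500 = 11534.7500
edge 3: (10.5,32)→(3.5,14)  cross = 10.5·14 − 3.5·32 = 35.0000; (r_i+r_j)·cross = 14·35.0000 = 490.0000
edge 4: (3.5,14)→(2,9)  cross = 3.5·9 − 2·14 = 3.5000; (r_i+r_j)·cross = 5.5·3.5000 = 19.2500
Σcross = 312.2500 → A = |Σcross|/2 = 156.1250 mm²
Σ(r_i+r_j)·cross = 9573.5000 → first moment M = |Σ|/6 = 1595.5833
R_c = M/A = 1595.5833/156.1250 = 10.2199 mm
θ = 242° = 4.223697 rad
V = θ·R_c·A = 4.223697·10.2199·156.1250 = 6739.260 mm³

Volume = 6739.260 mm³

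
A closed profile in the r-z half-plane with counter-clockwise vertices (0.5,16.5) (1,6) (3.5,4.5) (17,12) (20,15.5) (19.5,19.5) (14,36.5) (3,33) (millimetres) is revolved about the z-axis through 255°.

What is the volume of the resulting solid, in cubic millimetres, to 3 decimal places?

Profile (r,z), 8 vertices: (0.5,16.5) (1,6) (3.5,4.5) (17,12) (20,15.5) (19.5,19.5) (14,36.5) (3,33)
edge 0: (0.5,16.5)→(1,6)  cross = 0.5·6 − 1·16.5 = -13.5000; (r_i+r_j)·cross = 1.5·-13.5000 = -20.2500
edge 1: (1,6)→(3.5,4.5)  cross = 1·4.5 − 3.5·6 = -16.5000; (r_i+r_j)·cross = 4.5·-16.5000 = -74.2500
edge 2: (3.5,4.5)→(17,12)  cross = 3.5·12 − 17·4.5 = -34.5000; (r_i+r_j)·cross = 20.5·-34.5000 = -707.2500
edge 3: (17,12)→(20,15.5)  cross = 17·15.5 − 20·12 = 23.5000; (r_i+r_j)·cross = 37·23.5000 = 869.5000
edge 4: (20,15.5)→(19.5,19.5)  cross = 20·19.5 − 19.5·15.5 = 87.7500; (r_i+r_j)·cross = 39.5·87.7500 = 3466.1250
edge 5: (19.5,19.5)→(14,36.5)  cross = 19.5·36.5 − 14·19.5 = 438.7500; (r_i+r_j)·cross = 33.5·438.7500 = 14698.1250
edge 6: (14,36.5)→(3,33)  cross = 14·33 − 3·36.5 = 352.5000; (r_i+r_j)·cross = 17·352.5000 = 5992.5000
edge 7: (3,33)→(0.5,16.5)  cross = 3·16.5 − 0.5·33 = 33.0000; (r_i+r_j)·cross = 3.5·33.0000 = 115.5000
Σcross = 871.0000 → A = |Σcross|/2 = 435.5000 mm²
Σ(r_i+r_j)·cross = 24340.0000 → first moment M = |Σ|/6 = 4056.6667
R_c = M/A = 4056.6667/435.5000 = 9.3150 mm
θ = 255° = 4.450590 rad
V = θ·R_c·A = 4.450590·9.3150·435.5000 = 18054.558 mm³

Volume = 18054.558 mm³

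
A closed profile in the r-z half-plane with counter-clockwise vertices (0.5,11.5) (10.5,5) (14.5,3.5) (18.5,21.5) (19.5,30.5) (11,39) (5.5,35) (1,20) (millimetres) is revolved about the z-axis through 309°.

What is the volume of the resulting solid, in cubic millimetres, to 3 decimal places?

Profile (r,z), 8 vertices: (0.5,11.5) (10.5,5) (14.5,3.5) (18.5,21.5) (19.5,30.5) (11,39) (5.5,35) (1,20)
edge 0: (0.5,11.5)→(10.5,5)  cross = 0.5·5 − 10.5·11.5 = -118.2500; (r_i+r_j)·cross = 11·-118.2500 = -1300.7500
edge 1: (10.5,5)→(14.5,3.5)  cross = 10.5·3.5 − 14.5·5 = -35.7500; (r_i+r_j)·cross = 25·-35.7500 = -893.7500
edge 2: (14.5,3.5)→(18.5,21.5)  cross = 14.5·21.5 − 18.5·3.5 = 247.0000; (r_i+r_j)·cross = 33·247.0000 = 8151.0000
edge 3: (18.5,21.5)→(19.5,30.5)  cross = 18.5·30.5 − 19.5·21.5 = 145.0000; (r_i+r_j)·cross = 38·145.0000 = 5510.0000
edge 4: (19.5,30.5)→(11,39)  cross = 19.5·39 − 11·30.5 = 425.0000; (r_i+r_j)·cross = 30.5·425.0000 = 12962.5000
edge 5: (11,39)→(5.5,35)  cross = 11·35 − 5.5·39 = 170.5000; (r_i+r_j)·cross = 16.5·170.5000 = 2813.2500
edge 6: (5.5,35)→(1,20)  cross = 5.5·20 − 1·35 = 75.0000; (r_i+r_j)·cross = 6.5·75.0000 = 487.5000
edge 7: (1,20)→(0.5,11.5)  cross = 1·11.5 − 0.5·20 = 1.5000; (r_i+r_j)·cross = 1.5·1.5000 = 2.2500
Σcross = 910.0000 → A = |Σcross|/2 = 455.0000 mm²
Σ(r_i+r_j)·cross = 27732.0000 → first moment M = |Σ|/6 = 4622.0000
R_c = M/A = 4622.0000/455.0000 = 10.1582 mm
θ = 309° = 5.393067 rad
V = θ·R_c·A = 5.393067·10.1582·455.0000 = 24926.757 mm³

Volume = 24926.757 mm³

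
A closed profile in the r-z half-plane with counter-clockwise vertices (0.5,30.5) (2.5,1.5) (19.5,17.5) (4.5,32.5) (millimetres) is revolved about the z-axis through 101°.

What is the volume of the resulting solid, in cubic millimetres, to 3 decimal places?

Volume = 4118.301 mm³

Profile (r,z), 4 vertices: (0.5,30.5) (2.5,1.5) (19.5,17.5) (4.5,32.5)
edge 0: (0.5,30.5)→(2.5,1.5)  cross = 0.5·1.5 − 2.5·30.5 = -75.5000; (r_i+r_j)·cross = 3·-75.5000 = -226.5000
edge 1: (2.5,1.5)→(19.5,17.5)  cross = 2.5·17.5 − 19.5·1.5 = 14.5000; (r_i+r_j)·cross = 22·14.5000 = 319.0000
edge 2: (19.5,17.5)→(4.5,32.5)  cross = 19.5·32.5 − 4.5·17.5 = 555.0000; (r_i+r_j)·cross = 24·555.0000 = 13320.0000
edge 3: (4.5,32.5)→(0.5,30.5)  cross = 4.5·30.5 − 0.5·32.5 = 121.0000; (r_i+r_j)·cross = 5·121.0000 = 605.0000
Σcross = 615.0000 → A = |Σcross|/2 = 307.5000 mm²
Σ(r_i+r_j)·cross = 14017.5000 → first moment M = |Σ|/6 = 2336.2500
R_c = M/A = 2336.2500/307.5000 = 7.5976 mm
θ = 101° = 1.762783 rad
V = θ·R_c·A = 1.762783·7.5976·307.5000 = 4118.301 mm³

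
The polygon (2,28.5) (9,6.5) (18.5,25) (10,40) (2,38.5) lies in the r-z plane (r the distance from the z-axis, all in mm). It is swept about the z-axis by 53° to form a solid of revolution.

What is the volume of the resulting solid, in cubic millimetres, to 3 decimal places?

Profile (r,z), 5 vertices: (2,28.5) (9,6.5) (18.5,25) (10,40) (2,38.5)
edge 0: (2,28.5)→(9,6.5)  cross = 2·6.5 − 9·28.5 = -243.5000; (r_i+r_j)·cross = 11·-243.5000 = -2678.5000
edge 1: (9,6.5)→(18.5,25)  cross = 9·25 − 18.5·6.5 = 104.7500; (r_i+r_j)·cross = 27.5·104.7500 = 2880.6250
edge 2: (18.5,25)→(10,40)  cross = 18.5·40 − 10·25 = 490.0000; (r_i+r_j)·cross = 28.5·490.0000 = 13965.0000
edge 3: (10,40)→(2,38.5)  cross = 10·38.5 − 2·40 = 305.0000; (r_i+r_j)·cross = 12·305.0000 = 3660.0000
edge 4: (2,38.5)→(2,28.5)  cross = 2·28.5 − 2·38.5 = -20.0000; (r_i+r_j)·cross = 4·-20.0000 = -80.0000
Σcross = 636.2500 → A = |Σcross|/2 = 318.1250 mm²
Σ(r_i+r_j)·cross = 17747.1250 → first moment M = |Σ|/6 = 2957.8542
R_c = M/A = 2957.8542/318.1250 = 9.2978 mm
θ = 53° = 0.925025 rad
V = θ·R_c·A = 0.925025·9.2978·318.1250 = 2736.088 mm³

Volume = 2736.088 mm³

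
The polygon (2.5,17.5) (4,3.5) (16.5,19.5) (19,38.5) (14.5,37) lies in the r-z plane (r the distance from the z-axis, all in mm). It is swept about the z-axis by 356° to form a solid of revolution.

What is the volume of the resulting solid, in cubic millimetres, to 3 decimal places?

Profile (r,z), 5 vertices: (2.5,17.5) (4,3.5) (16.5,19.5) (19,38.5) (14.5,37)
edge 0: (2.5,17.5)→(4,3.5)  cross = 2.5·3.5 − 4·17.5 = -61.2500; (r_i+r_j)·cross = 6.5·-61.2500 = -398.1250
edge 1: (4,3.5)→(16.5,19.5)  cross = 4·19.5 − 16.5·3.5 = 20.2500; (r_i+r_j)·cross = 20.5·20.2500 = 415.1250
edge 2: (16.5,19.5)→(19,38.5)  cross = 16.5·38.5 − 19·19.5 = 264.7500; (r_i+r_j)·cross = 35.5·264.7500 = 9398.6250
edge 3: (19,38.5)→(14.5,37)  cross = 19·37 − 14.5·38.5 = 144.7500; (r_i+r_j)·cross = 33.5·144.7500 = 4849.1250
edge 4: (14.5,37)→(2.5,17.5)  cross = 14.5·17.5 − 2.5·37 = 161.2500; (r_i+r_j)·cross = 17·161.2500 = 2741.2500
Σcross = 529.7500 → A = |Σcross|/2 = 264.8750 mm²
Σ(r_i+r_j)·cross = 17006.0000 → first moment M = |Σ|/6 = 2834.3333
R_c = M/A = 2834.3333/264.8750 = 10.7006 mm
θ = 356° = 6.213372 rad
V = θ·R_c·A = 6.213372·10.7006·264.8750 = 17610.768 mm³

Volume = 17610.768 mm³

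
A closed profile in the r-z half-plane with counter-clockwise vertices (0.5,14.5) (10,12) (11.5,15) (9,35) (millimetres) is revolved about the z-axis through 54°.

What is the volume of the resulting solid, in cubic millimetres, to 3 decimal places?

Volume = 841.279 mm³

Profile (r,z), 4 vertices: (0.5,14.5) (10,12) (11.5,15) (9,35)
edge 0: (0.5,14.5)→(10,12)  cross = 0.5·12 − 10·14.5 = -139.0000; (r_i+r_j)·cross = 10.5·-139.0000 = -1459.5000
edge 1: (10,12)→(11.5,15)  cross = 10·15 − 11.5·12 = 12.0000; (r_i+r_j)·cross = 21.5·12.0000 = 258.0000
edge 2: (11.5,15)→(9,35)  cross = 11.5·35 − 9·15 = 267.5000; (r_i+r_j)·cross = 20.5·267.5000 = 5483.7500
edge 3: (9,35)→(0.5,14.5)  cross = 9·14.5 − 0.5·35 = 113.0000; (r_i+r_j)·cross = 9.5·113.0000 = 1073.5000
Σcross = 253.5000 → A = |Σcross|/2 = 126.7500 mm²
Σ(r_i+r_j)·cross = 5355.7500 → first moment M = |Σ|/6 = 892.6250
R_c = M/A = 892.6250/126.7500 = 7.0424 mm
θ = 54° = 0.942478 rad
V = θ·R_c·A = 0.942478·7.0424·126.7500 = 841.279 mm³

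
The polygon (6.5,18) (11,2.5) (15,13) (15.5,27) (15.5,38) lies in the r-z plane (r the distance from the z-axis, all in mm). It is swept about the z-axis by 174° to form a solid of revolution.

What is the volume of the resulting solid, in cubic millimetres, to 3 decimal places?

Profile (r,z), 5 vertices: (6.5,18) (11,2.5) (15,13) (15.5,27) (15.5,38)
edge 0: (6.5,18)→(11,2.5)  cross = 6.5·2.5 − 11·18 = -181.7500; (r_i+r_j)·cross = 17.5·-181.7500 = -3180.6250
edge 1: (11,2.5)→(15,13)  cross = 11·13 − 15·2.5 = 105.5000; (r_i+r_j)·cross = 26·105.5000 = 2743.0000
edge 2: (15,13)→(15.5,27)  cross = 15·27 − 15.5·13 = 203.5000; (r_i+r_j)·cross = 30.5·203.5000 = 6206.7500
edge 3: (15.5,27)→(15.5,38)  cross = 15.5·38 − 15.5·27 = 170.5000; (r_i+r_j)·cross = 31·170.5000 = 5285.5000
edge 4: (15.5,38)→(6.5,18)  cross = 15.5·18 − 6.5·38 = 32.0000; (r_i+r_j)·cross = 22·32.0000 = 704.0000
Σcross = 329.7500 → A = |Σcross|/2 = 164.8750 mm²
Σ(r_i+r_j)·cross = 11758.6250 → first moment M = |Σ|/6 = 1959.7708
R_c = M/A = 1959.7708/164.8750 = 11.8864 mm
θ = 174° = 3.036873 rad
V = θ·R_c·A = 3.036873·11.8864·164.8750 = 5951.575 mm³

Volume = 5951.575 mm³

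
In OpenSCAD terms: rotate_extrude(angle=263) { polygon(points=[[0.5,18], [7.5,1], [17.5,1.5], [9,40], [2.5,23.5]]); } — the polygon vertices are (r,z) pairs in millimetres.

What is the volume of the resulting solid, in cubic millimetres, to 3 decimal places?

Volume = 14032.290 mm³

Profile (r,z), 5 vertices: (0.5,18) (7.5,1) (17.5,1.5) (9,40) (2.5,23.5)
edge 0: (0.5,18)→(7.5,1)  cross = 0.5·1 − 7.5·18 = -134.5000; (r_i+r_j)·cross = 8·-134.5000 = -1076.0000
edge 1: (7.5,1)→(17.5,1.5)  cross = 7.5·1.5 − 17.5·1 = -6.2500; (r_i+r_j)·cross = 25·-6.2500 = -156.2500
edge 2: (17.5,1.5)→(9,40)  cross = 17.5·40 − 9·1.5 = 686.5000; (r_i+r_j)·cross = 26.5·686.5000 = 18192.2500
edge 3: (9,40)→(2.5,23.5)  cross = 9·23.5 − 2.5·40 = 111.5000; (r_i+r_j)·cross = 11.5·111.5000 = 1282.2500
edge 4: (2.5,23.5)→(0.5,18)  cross = 2.5·18 − 0.5·23.5 = 33.2500; (r_i+r_j)·cross = 3·33.2500 = 99.7500
Σcross = 690.5000 → A = |Σcross|/2 = 345.2500 mm²
Σ(r_i+r_j)·cross = 18342.0000 → first moment M = |Σ|/6 = 3057.0000
R_c = M/A = 3057.0000/345.2500 = 8.8545 mm
θ = 263° = 4.590216 rad
V = θ·R_c·A = 4.590216·8.8545·345.2500 = 14032.290 mm³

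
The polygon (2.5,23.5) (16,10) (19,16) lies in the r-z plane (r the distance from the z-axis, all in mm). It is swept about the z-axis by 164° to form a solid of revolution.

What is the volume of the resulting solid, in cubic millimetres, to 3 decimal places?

Volume = 2173.589 mm³

Profile (r,z), 3 vertices: (2.5,23.5) (16,10) (19,16)
edge 0: (2.5,23.5)→(16,10)  cross = 2.5·10 − 16·23.5 = -351.0000; (r_i+r_j)·cross = 18.5·-351.0000 = -6493.5000
edge 1: (16,10)→(19,16)  cross = 16·16 − 19·10 = 66.0000; (r_i+r_j)·cross = 35·66.0000 = 2310.0000
edge 2: (19,16)→(2.5,23.5)  cross = 19·23.5 − 2.5·16 = 406.5000; (r_i+r_j)·cross = 21.5·406.5000 = 8739.7500
Σcross = 121.5000 → A = |Σcross|/2 = 60.7500 mm²
Σ(r_i+r_j)·cross = 4556.2500 → first moment M = |Σ|/6 = 759.3750
R_c = M/A = 759.3750/60.7500 = 12.5000 mm
θ = 164° = 2.862340 rad
V = θ·R_c·A = 2.862340·12.5000·60.7500 = 2173.589 mm³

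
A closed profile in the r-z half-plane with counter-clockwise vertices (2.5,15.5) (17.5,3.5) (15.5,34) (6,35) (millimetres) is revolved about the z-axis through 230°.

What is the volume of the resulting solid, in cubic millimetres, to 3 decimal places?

Profile (r,z), 4 vertices: (2.5,15.5) (17.5,3.5) (15.5,34) (6,35)
edge 0: (2.5,15.5)→(17.5,3.5)  cross = 2.5·3.5 − 17.5·15.5 = -262.5000; (r_i+r_j)·cross = 20·-262.5000 = -5250.0000
edge 1: (17.5,3.5)→(15.5,34)  cross = 17.5·34 − 15.5·3.5 = 540.7500; (r_i+r_j)·cross = 33·540.7500 = 17844.7500
edge 2: (15.5,34)→(6,35)  cross = 15.5·35 − 6·34 = 338.5000; (r_i+r_j)·cross = 21.5·338.5000 = 7277.7500
edge 3: (6,35)→(2.5,15.5)  cross = 6·15.5 − 2.5·35 = 5.5000; (r_i+r_j)·cross = 8.5·5.5000 = 46.7500
Σcross = 622.2500 → A = |Σcross|/2 = 311.1250 mm²
Σ(r_i+r_j)·cross = 19919.2500 → first moment M = |Σ|/6 = 3319.8750
R_c = M/A = 3319.8750/311.1250 = 10.6706 mm
θ = 230° = 4.014257 rad
V = θ·R_c·A = 4.014257·10.6706·311.1250 = 13326.832 mm³

Volume = 13326.832 mm³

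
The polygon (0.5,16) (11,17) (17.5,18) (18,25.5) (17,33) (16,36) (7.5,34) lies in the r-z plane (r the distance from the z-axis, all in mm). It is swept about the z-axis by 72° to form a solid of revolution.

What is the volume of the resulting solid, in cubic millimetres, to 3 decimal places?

Volume = 3189.842 mm³

Profile (r,z), 7 vertices: (0.5,16) (11,17) (17.5,18) (18,25.5) (17,33) (16,36) (7.5,34)
edge 0: (0.5,16)→(11,17)  cross = 0.5·17 − 11·16 = -167.5000; (r_i+r_j)·cross = 11.5·-167.5000 = -1926.2500
edge 1: (11,17)→(17.5,18)  cross = 11·18 − 17.5·17 = -99.5000; (r_i+r_j)·cross = 28.5·-99.5000 = -2835.7500
edge 2: (17.5,18)→(18,25.5)  cross = 17.5·25.5 − 18·18 = 122.2500; (r_i+r_j)·cross = 35.5·122.2500 = 4339.8750
edge 3: (18,25.5)→(17,33)  cross = 18·33 − 17·25.5 = 160.5000; (r_i+r_j)·cross = 35·160.5000 = 5617.5000
edge 4: (17,33)→(16,36)  cross = 17·36 − 16·33 = 84.0000; (r_i+r_j)·cross = 33·84.0000 = 2772.0000
edge 5: (16,36)→(7.5,34)  cross = 16·34 − 7.5·36 = 274.0000; (r_i+r_j)·cross = 23.5·274.0000 = 6439.0000
edge 6: (7.5,34)→(0.5,16)  cross = 7.5·16 − 0.5·34 = 103.0000; (r_i+r_j)·cross = 8·103.0000 = 824.0000
Σcross = 476.7500 → A = |Σcross|/2 = 238.3750 mm²
Σ(r_i+r_j)·cross = 15230.3750 → first moment M = |Σ|/6 = 2538.3958
R_c = M/A = 2538.3958/238.3750 = 10.6488 mm
θ = 72° = 1.256637 rad
V = θ·R_c·A = 1.256637·10.6488·238.3750 = 3189.842 mm³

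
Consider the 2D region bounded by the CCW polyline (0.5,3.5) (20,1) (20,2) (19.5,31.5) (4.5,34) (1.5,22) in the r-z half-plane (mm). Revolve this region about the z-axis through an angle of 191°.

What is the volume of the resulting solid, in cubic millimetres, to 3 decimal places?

Volume = 19727.147 mm³

Profile (r,z), 6 vertices: (0.5,3.5) (20,1) (20,2) (19.5,31.5) (4.5,34) (1.5,22)
edge 0: (0.5,3.5)→(20,1)  cross = 0.5·1 − 20·3.5 = -69.5000; (r_i+r_j)·cross = 20.5·-69.5000 = -1424.7500
edge 1: (20,1)→(20,2)  cross = 20·2 − 20·1 = 20.0000; (r_i+r_j)·cross = 40·20.0000 = 800.0000
edge 2: (20,2)→(19.5,31.5)  cross = 20·31.5 − 19.5·2 = 591.0000; (r_i+r_j)·cross = 39.5·591.0000 = 23344.5000
edge 3: (19.5,31.5)→(4.5,34)  cross = 19.5·34 − 4.5·31.5 = 521.2500; (r_i+r_j)·cross = 24·521.2500 = 12510.0000
edge 4: (4.5,34)→(1.5,22)  cross = 4.5·22 − 1.5·34 = 48.0000; (r_i+r_j)·cross = 6·48.0000 = 288.0000
edge 5: (1.5,22)→(0.5,3.5)  cross = 1.5·3.5 − 0.5·22 = -5.7500; (r_i+r_j)·cross = 2·-5.7500 = -11.5000
Σcross = 1105.0000 → A = |Σcross|/2 = 552.5000 mm²
Σ(r_i+r_j)·cross = 35506.2500 → first moment M = |Σ|/6 = 5917.7083
R_c = M/A = 5917.7083/552.5000 = 10.7108 mm
θ = 191° = 3.333579 rad
V = θ·R_c·A = 3.333579·10.7108·552.5000 = 19727.147 mm³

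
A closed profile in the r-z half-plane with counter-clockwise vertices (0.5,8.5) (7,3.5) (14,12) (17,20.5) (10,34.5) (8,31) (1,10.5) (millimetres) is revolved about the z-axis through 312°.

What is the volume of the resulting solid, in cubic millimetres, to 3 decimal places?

Profile (r,z), 7 vertices: (0.5,8.5) (7,3.5) (14,12) (17,20.5) (10,34.5) (8,31) (1,10.5)
edge 0: (0.5,8.5)→(7,3.5)  cross = 0.5·3.5 − 7·8.5 = -57.7500; (r_i+r_j)·cross = 7.5·-57.7500 = -433.1250
edge 1: (7,3.5)→(14,12)  cross = 7·12 − 14·3.5 = 35.0000; (r_i+r_j)·cross = 21·35.0000 = 735.0000
edge 2: (14,12)→(17,20.5)  cross = 14·20.5 − 17·12 = 83.0000; (r_i+r_j)·cross = 31·83.0000 = 2573.0000
edge 3: (17,20.5)→(10,34.5)  cross = 17·34.5 − 10·20.5 = 381.5000; (r_i+r_j)·cross = 27·381.5000 = 10300.5000
edge 4: (10,34.5)→(8,31)  cross = 10·31 − 8·34.5 = 34.0000; (r_i+r_j)·cross = 18·34.0000 = 612.0000
edge 5: (8,31)→(1,10.5)  cross = 8·10.5 − 1·31 = 53.0000; (r_i+r_j)·cross = 9·53.0000 = 477.0000
edge 6: (1,10.5)→(0.5,8.5)  cross = 1·8.5 − 0.5·10.5 = 3.2500; (r_i+r_j)·cross = 1.5·3.2500 = 4.8750
Σcross = 532.0000 → A = |Σcross|/2 = 266.0000 mm²
Σ(r_i+r_j)·cross = 14269.2500 → first moment M = |Σ|/6 = 2378.2083
R_c = M/A = 2378.2083/266.0000 = 8.9406 mm
θ = 312° = 5.445427 rad
V = θ·R_c·A = 5.445427·8.9406·266.0000 = 12950.361 mm³

Volume = 12950.361 mm³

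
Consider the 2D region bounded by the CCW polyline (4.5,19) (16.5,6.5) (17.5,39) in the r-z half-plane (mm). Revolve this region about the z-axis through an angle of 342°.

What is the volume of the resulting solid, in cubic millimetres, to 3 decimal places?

Profile (r,z), 3 vertices: (4.5,19) (16.5,6.5) (17.5,39)
edge 0: (4.5,19)→(16.5,6.5)  cross = 4.5·6.5 − 16.5·19 = -284.2500; (r_i+r_j)·cross = 21·-284.2500 = -5969.2500
edge 1: (16.5,6.5)→(17.5,39)  cross = 16.5·39 − 17.5·6.5 = 529.7500; (r_i+r_j)·cross = 34·529.7500 = 18011.5000
edge 2: (17.5,39)→(4.5,19)  cross = 17.5·19 − 4.5·39 = 157.0000; (r_i+r_j)·cross = 22·157.0000 = 3454.0000
Σcross = 402.5000 → A = |Σcross|/2 = 201.2500 mm²
Σ(r_i+r_j)·cross = 15496.2500 → first moment M = |Σ|/6 = 2582.7083
R_c = M/A = 2582.7083/201.2500 = 12.8333 mm
θ = 342° = 5.969026 rad
V = θ·R_c·A = 5.969026·12.8333·201.2500 = 15416.253 mm³

Volume = 15416.253 mm³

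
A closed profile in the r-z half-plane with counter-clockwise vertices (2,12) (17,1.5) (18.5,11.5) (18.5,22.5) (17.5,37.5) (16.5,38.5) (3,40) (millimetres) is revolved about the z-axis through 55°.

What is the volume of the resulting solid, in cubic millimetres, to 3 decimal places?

Volume = 5236.964 mm³

Profile (r,z), 7 vertices: (2,12) (17,1.5) (18.5,11.5) (18.5,22.5) (17.5,37.5) (16.5,38.5) (3,40)
edge 0: (2,12)→(17,1.5)  cross = 2·1.5 − 17·12 = -201.0000; (r_i+r_j)·cross = 19·-201.0000 = -3819.0000
edge 1: (17,1.5)→(18.5,11.5)  cross = 17·11.5 − 18.5·1.5 = 167.7500; (r_i+r_j)·cross = 35.5·167.7500 = 5955.1250
edge 2: (18.5,11.5)→(18.5,22.5)  cross = 18.5·22.5 − 18.5·11.5 = 203.5000; (r_i+r_j)·cross = 37·203.5000 = 7529.5000
edge 3: (18.5,22.5)→(17.5,37.5)  cross = 18.5·37.5 − 17.5·22.5 = 300.0000; (r_i+r_j)·cross = 36·300.0000 = 10800.0000
edge 4: (17.5,37.5)→(16.5,38.5)  cross = 17.5·38.5 − 16.5·37.5 = 55.0000; (r_i+r_j)·cross = 34·55.0000 = 1870.0000
edge 5: (16.5,38.5)→(3,40)  cross = 16.5·40 − 3·38.5 = 544.5000; (r_i+r_j)·cross = 19.5·544.5000 = 10617.7500
edge 6: (3,40)→(2,12)  cross = 3·12 − 2·40 = -44.0000; (r_i+r_j)·cross = 5·-44.0000 = -220.0000
Σcross = 1025.7500 → A = |Σcross|/2 = 512.8750 mm²
Σ(r_i+r_j)·cross = 32733.3750 → first moment M = |Σ|/6 = 5455.5625
R_c = M/A = 5455.5625/512.8750 = 10.6372 mm
θ = 55° = 0.959931 rad
V = θ·R_c·A = 0.959931·10.6372·512.8750 = 5236.964 mm³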